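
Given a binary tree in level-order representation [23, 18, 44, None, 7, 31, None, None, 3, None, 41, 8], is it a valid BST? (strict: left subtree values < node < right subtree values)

Level-order array: [23, 18, 44, None, 7, 31, None, None, 3, None, 41, 8]
Validate using subtree bounds (lo, hi): at each node, require lo < value < hi,
then recurse left with hi=value and right with lo=value.
Preorder trace (stopping at first violation):
  at node 23 with bounds (-inf, +inf): OK
  at node 18 with bounds (-inf, 23): OK
  at node 7 with bounds (18, 23): VIOLATION
Node 7 violates its bound: not (18 < 7 < 23).
Result: Not a valid BST


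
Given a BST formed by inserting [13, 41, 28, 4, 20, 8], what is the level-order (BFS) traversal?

Tree insertion order: [13, 41, 28, 4, 20, 8]
Tree (level-order array): [13, 4, 41, None, 8, 28, None, None, None, 20]
BFS from the root, enqueuing left then right child of each popped node:
  queue [13] -> pop 13, enqueue [4, 41], visited so far: [13]
  queue [4, 41] -> pop 4, enqueue [8], visited so far: [13, 4]
  queue [41, 8] -> pop 41, enqueue [28], visited so far: [13, 4, 41]
  queue [8, 28] -> pop 8, enqueue [none], visited so far: [13, 4, 41, 8]
  queue [28] -> pop 28, enqueue [20], visited so far: [13, 4, 41, 8, 28]
  queue [20] -> pop 20, enqueue [none], visited so far: [13, 4, 41, 8, 28, 20]
Result: [13, 4, 41, 8, 28, 20]


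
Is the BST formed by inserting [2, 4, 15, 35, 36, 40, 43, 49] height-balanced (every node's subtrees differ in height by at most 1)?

Tree (level-order array): [2, None, 4, None, 15, None, 35, None, 36, None, 40, None, 43, None, 49]
Definition: a tree is height-balanced if, at every node, |h(left) - h(right)| <= 1 (empty subtree has height -1).
Bottom-up per-node check:
  node 49: h_left=-1, h_right=-1, diff=0 [OK], height=0
  node 43: h_left=-1, h_right=0, diff=1 [OK], height=1
  node 40: h_left=-1, h_right=1, diff=2 [FAIL (|-1-1|=2 > 1)], height=2
  node 36: h_left=-1, h_right=2, diff=3 [FAIL (|-1-2|=3 > 1)], height=3
  node 35: h_left=-1, h_right=3, diff=4 [FAIL (|-1-3|=4 > 1)], height=4
  node 15: h_left=-1, h_right=4, diff=5 [FAIL (|-1-4|=5 > 1)], height=5
  node 4: h_left=-1, h_right=5, diff=6 [FAIL (|-1-5|=6 > 1)], height=6
  node 2: h_left=-1, h_right=6, diff=7 [FAIL (|-1-6|=7 > 1)], height=7
Node 40 violates the condition: |-1 - 1| = 2 > 1.
Result: Not balanced


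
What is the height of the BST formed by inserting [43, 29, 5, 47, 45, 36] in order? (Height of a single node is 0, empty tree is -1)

Insertion order: [43, 29, 5, 47, 45, 36]
Tree (level-order array): [43, 29, 47, 5, 36, 45]
Compute height bottom-up (empty subtree = -1):
  height(5) = 1 + max(-1, -1) = 0
  height(36) = 1 + max(-1, -1) = 0
  height(29) = 1 + max(0, 0) = 1
  height(45) = 1 + max(-1, -1) = 0
  height(47) = 1 + max(0, -1) = 1
  height(43) = 1 + max(1, 1) = 2
Height = 2


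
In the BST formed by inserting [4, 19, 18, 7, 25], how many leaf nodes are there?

Tree built from: [4, 19, 18, 7, 25]
Tree (level-order array): [4, None, 19, 18, 25, 7]
Rule: A leaf has 0 children.
Per-node child counts:
  node 4: 1 child(ren)
  node 19: 2 child(ren)
  node 18: 1 child(ren)
  node 7: 0 child(ren)
  node 25: 0 child(ren)
Matching nodes: [7, 25]
Count of leaf nodes: 2


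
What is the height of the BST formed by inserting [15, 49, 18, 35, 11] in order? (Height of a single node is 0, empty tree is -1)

Insertion order: [15, 49, 18, 35, 11]
Tree (level-order array): [15, 11, 49, None, None, 18, None, None, 35]
Compute height bottom-up (empty subtree = -1):
  height(11) = 1 + max(-1, -1) = 0
  height(35) = 1 + max(-1, -1) = 0
  height(18) = 1 + max(-1, 0) = 1
  height(49) = 1 + max(1, -1) = 2
  height(15) = 1 + max(0, 2) = 3
Height = 3


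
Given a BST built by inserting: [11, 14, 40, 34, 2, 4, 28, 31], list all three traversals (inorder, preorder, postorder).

Tree insertion order: [11, 14, 40, 34, 2, 4, 28, 31]
Tree (level-order array): [11, 2, 14, None, 4, None, 40, None, None, 34, None, 28, None, None, 31]
Inorder (L, root, R): [2, 4, 11, 14, 28, 31, 34, 40]
Preorder (root, L, R): [11, 2, 4, 14, 40, 34, 28, 31]
Postorder (L, R, root): [4, 2, 31, 28, 34, 40, 14, 11]


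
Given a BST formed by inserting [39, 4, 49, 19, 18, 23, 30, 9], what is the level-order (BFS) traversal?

Tree insertion order: [39, 4, 49, 19, 18, 23, 30, 9]
Tree (level-order array): [39, 4, 49, None, 19, None, None, 18, 23, 9, None, None, 30]
BFS from the root, enqueuing left then right child of each popped node:
  queue [39] -> pop 39, enqueue [4, 49], visited so far: [39]
  queue [4, 49] -> pop 4, enqueue [19], visited so far: [39, 4]
  queue [49, 19] -> pop 49, enqueue [none], visited so far: [39, 4, 49]
  queue [19] -> pop 19, enqueue [18, 23], visited so far: [39, 4, 49, 19]
  queue [18, 23] -> pop 18, enqueue [9], visited so far: [39, 4, 49, 19, 18]
  queue [23, 9] -> pop 23, enqueue [30], visited so far: [39, 4, 49, 19, 18, 23]
  queue [9, 30] -> pop 9, enqueue [none], visited so far: [39, 4, 49, 19, 18, 23, 9]
  queue [30] -> pop 30, enqueue [none], visited so far: [39, 4, 49, 19, 18, 23, 9, 30]
Result: [39, 4, 49, 19, 18, 23, 9, 30]


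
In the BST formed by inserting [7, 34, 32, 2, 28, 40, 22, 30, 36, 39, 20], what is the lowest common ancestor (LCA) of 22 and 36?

Tree insertion order: [7, 34, 32, 2, 28, 40, 22, 30, 36, 39, 20]
Tree (level-order array): [7, 2, 34, None, None, 32, 40, 28, None, 36, None, 22, 30, None, 39, 20]
In a BST, the LCA of p=22, q=36 is the first node v on the
root-to-leaf path with p <= v <= q (go left if both < v, right if both > v).
Walk from root:
  at 7: both 22 and 36 > 7, go right
  at 34: 22 <= 34 <= 36, this is the LCA
LCA = 34


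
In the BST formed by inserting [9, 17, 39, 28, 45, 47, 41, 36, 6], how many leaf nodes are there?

Tree built from: [9, 17, 39, 28, 45, 47, 41, 36, 6]
Tree (level-order array): [9, 6, 17, None, None, None, 39, 28, 45, None, 36, 41, 47]
Rule: A leaf has 0 children.
Per-node child counts:
  node 9: 2 child(ren)
  node 6: 0 child(ren)
  node 17: 1 child(ren)
  node 39: 2 child(ren)
  node 28: 1 child(ren)
  node 36: 0 child(ren)
  node 45: 2 child(ren)
  node 41: 0 child(ren)
  node 47: 0 child(ren)
Matching nodes: [6, 36, 41, 47]
Count of leaf nodes: 4


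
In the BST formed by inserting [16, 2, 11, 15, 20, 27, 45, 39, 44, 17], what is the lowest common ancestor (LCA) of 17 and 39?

Tree insertion order: [16, 2, 11, 15, 20, 27, 45, 39, 44, 17]
Tree (level-order array): [16, 2, 20, None, 11, 17, 27, None, 15, None, None, None, 45, None, None, 39, None, None, 44]
In a BST, the LCA of p=17, q=39 is the first node v on the
root-to-leaf path with p <= v <= q (go left if both < v, right if both > v).
Walk from root:
  at 16: both 17 and 39 > 16, go right
  at 20: 17 <= 20 <= 39, this is the LCA
LCA = 20


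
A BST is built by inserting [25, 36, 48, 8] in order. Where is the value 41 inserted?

Starting tree (level order): [25, 8, 36, None, None, None, 48]
Insertion path: 25 -> 36 -> 48
Result: insert 41 as left child of 48
Final tree (level order): [25, 8, 36, None, None, None, 48, 41]


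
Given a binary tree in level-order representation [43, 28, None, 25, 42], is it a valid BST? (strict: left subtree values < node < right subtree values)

Level-order array: [43, 28, None, 25, 42]
Validate using subtree bounds (lo, hi): at each node, require lo < value < hi,
then recurse left with hi=value and right with lo=value.
Preorder trace (stopping at first violation):
  at node 43 with bounds (-inf, +inf): OK
  at node 28 with bounds (-inf, 43): OK
  at node 25 with bounds (-inf, 28): OK
  at node 42 with bounds (28, 43): OK
No violation found at any node.
Result: Valid BST


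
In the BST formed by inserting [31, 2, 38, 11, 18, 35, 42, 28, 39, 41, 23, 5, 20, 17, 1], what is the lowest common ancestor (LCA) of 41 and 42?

Tree insertion order: [31, 2, 38, 11, 18, 35, 42, 28, 39, 41, 23, 5, 20, 17, 1]
Tree (level-order array): [31, 2, 38, 1, 11, 35, 42, None, None, 5, 18, None, None, 39, None, None, None, 17, 28, None, 41, None, None, 23, None, None, None, 20]
In a BST, the LCA of p=41, q=42 is the first node v on the
root-to-leaf path with p <= v <= q (go left if both < v, right if both > v).
Walk from root:
  at 31: both 41 and 42 > 31, go right
  at 38: both 41 and 42 > 38, go right
  at 42: 41 <= 42 <= 42, this is the LCA
LCA = 42


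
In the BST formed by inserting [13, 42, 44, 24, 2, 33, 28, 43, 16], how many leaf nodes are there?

Tree built from: [13, 42, 44, 24, 2, 33, 28, 43, 16]
Tree (level-order array): [13, 2, 42, None, None, 24, 44, 16, 33, 43, None, None, None, 28]
Rule: A leaf has 0 children.
Per-node child counts:
  node 13: 2 child(ren)
  node 2: 0 child(ren)
  node 42: 2 child(ren)
  node 24: 2 child(ren)
  node 16: 0 child(ren)
  node 33: 1 child(ren)
  node 28: 0 child(ren)
  node 44: 1 child(ren)
  node 43: 0 child(ren)
Matching nodes: [2, 16, 28, 43]
Count of leaf nodes: 4


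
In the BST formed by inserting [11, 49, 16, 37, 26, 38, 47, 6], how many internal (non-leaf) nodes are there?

Tree built from: [11, 49, 16, 37, 26, 38, 47, 6]
Tree (level-order array): [11, 6, 49, None, None, 16, None, None, 37, 26, 38, None, None, None, 47]
Rule: An internal node has at least one child.
Per-node child counts:
  node 11: 2 child(ren)
  node 6: 0 child(ren)
  node 49: 1 child(ren)
  node 16: 1 child(ren)
  node 37: 2 child(ren)
  node 26: 0 child(ren)
  node 38: 1 child(ren)
  node 47: 0 child(ren)
Matching nodes: [11, 49, 16, 37, 38]
Count of internal (non-leaf) nodes: 5


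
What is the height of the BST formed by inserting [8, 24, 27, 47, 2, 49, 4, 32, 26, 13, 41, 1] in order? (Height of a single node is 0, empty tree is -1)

Insertion order: [8, 24, 27, 47, 2, 49, 4, 32, 26, 13, 41, 1]
Tree (level-order array): [8, 2, 24, 1, 4, 13, 27, None, None, None, None, None, None, 26, 47, None, None, 32, 49, None, 41]
Compute height bottom-up (empty subtree = -1):
  height(1) = 1 + max(-1, -1) = 0
  height(4) = 1 + max(-1, -1) = 0
  height(2) = 1 + max(0, 0) = 1
  height(13) = 1 + max(-1, -1) = 0
  height(26) = 1 + max(-1, -1) = 0
  height(41) = 1 + max(-1, -1) = 0
  height(32) = 1 + max(-1, 0) = 1
  height(49) = 1 + max(-1, -1) = 0
  height(47) = 1 + max(1, 0) = 2
  height(27) = 1 + max(0, 2) = 3
  height(24) = 1 + max(0, 3) = 4
  height(8) = 1 + max(1, 4) = 5
Height = 5


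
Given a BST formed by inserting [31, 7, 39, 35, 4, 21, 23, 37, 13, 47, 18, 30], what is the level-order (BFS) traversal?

Tree insertion order: [31, 7, 39, 35, 4, 21, 23, 37, 13, 47, 18, 30]
Tree (level-order array): [31, 7, 39, 4, 21, 35, 47, None, None, 13, 23, None, 37, None, None, None, 18, None, 30]
BFS from the root, enqueuing left then right child of each popped node:
  queue [31] -> pop 31, enqueue [7, 39], visited so far: [31]
  queue [7, 39] -> pop 7, enqueue [4, 21], visited so far: [31, 7]
  queue [39, 4, 21] -> pop 39, enqueue [35, 47], visited so far: [31, 7, 39]
  queue [4, 21, 35, 47] -> pop 4, enqueue [none], visited so far: [31, 7, 39, 4]
  queue [21, 35, 47] -> pop 21, enqueue [13, 23], visited so far: [31, 7, 39, 4, 21]
  queue [35, 47, 13, 23] -> pop 35, enqueue [37], visited so far: [31, 7, 39, 4, 21, 35]
  queue [47, 13, 23, 37] -> pop 47, enqueue [none], visited so far: [31, 7, 39, 4, 21, 35, 47]
  queue [13, 23, 37] -> pop 13, enqueue [18], visited so far: [31, 7, 39, 4, 21, 35, 47, 13]
  queue [23, 37, 18] -> pop 23, enqueue [30], visited so far: [31, 7, 39, 4, 21, 35, 47, 13, 23]
  queue [37, 18, 30] -> pop 37, enqueue [none], visited so far: [31, 7, 39, 4, 21, 35, 47, 13, 23, 37]
  queue [18, 30] -> pop 18, enqueue [none], visited so far: [31, 7, 39, 4, 21, 35, 47, 13, 23, 37, 18]
  queue [30] -> pop 30, enqueue [none], visited so far: [31, 7, 39, 4, 21, 35, 47, 13, 23, 37, 18, 30]
Result: [31, 7, 39, 4, 21, 35, 47, 13, 23, 37, 18, 30]


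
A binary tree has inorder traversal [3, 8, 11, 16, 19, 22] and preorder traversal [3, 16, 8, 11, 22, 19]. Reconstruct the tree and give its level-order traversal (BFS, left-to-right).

Inorder:  [3, 8, 11, 16, 19, 22]
Preorder: [3, 16, 8, 11, 22, 19]
Algorithm: preorder visits root first, so consume preorder in order;
for each root, split the current inorder slice at that value into
left-subtree inorder and right-subtree inorder, then recurse.
Recursive splits:
  root=3; inorder splits into left=[], right=[8, 11, 16, 19, 22]
  root=16; inorder splits into left=[8, 11], right=[19, 22]
  root=8; inorder splits into left=[], right=[11]
  root=11; inorder splits into left=[], right=[]
  root=22; inorder splits into left=[19], right=[]
  root=19; inorder splits into left=[], right=[]
Reconstructed level-order: [3, 16, 8, 22, 11, 19]


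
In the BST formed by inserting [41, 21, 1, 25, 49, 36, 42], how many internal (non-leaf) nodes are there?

Tree built from: [41, 21, 1, 25, 49, 36, 42]
Tree (level-order array): [41, 21, 49, 1, 25, 42, None, None, None, None, 36]
Rule: An internal node has at least one child.
Per-node child counts:
  node 41: 2 child(ren)
  node 21: 2 child(ren)
  node 1: 0 child(ren)
  node 25: 1 child(ren)
  node 36: 0 child(ren)
  node 49: 1 child(ren)
  node 42: 0 child(ren)
Matching nodes: [41, 21, 25, 49]
Count of internal (non-leaf) nodes: 4


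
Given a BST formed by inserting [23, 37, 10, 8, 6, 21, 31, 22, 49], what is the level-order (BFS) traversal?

Tree insertion order: [23, 37, 10, 8, 6, 21, 31, 22, 49]
Tree (level-order array): [23, 10, 37, 8, 21, 31, 49, 6, None, None, 22]
BFS from the root, enqueuing left then right child of each popped node:
  queue [23] -> pop 23, enqueue [10, 37], visited so far: [23]
  queue [10, 37] -> pop 10, enqueue [8, 21], visited so far: [23, 10]
  queue [37, 8, 21] -> pop 37, enqueue [31, 49], visited so far: [23, 10, 37]
  queue [8, 21, 31, 49] -> pop 8, enqueue [6], visited so far: [23, 10, 37, 8]
  queue [21, 31, 49, 6] -> pop 21, enqueue [22], visited so far: [23, 10, 37, 8, 21]
  queue [31, 49, 6, 22] -> pop 31, enqueue [none], visited so far: [23, 10, 37, 8, 21, 31]
  queue [49, 6, 22] -> pop 49, enqueue [none], visited so far: [23, 10, 37, 8, 21, 31, 49]
  queue [6, 22] -> pop 6, enqueue [none], visited so far: [23, 10, 37, 8, 21, 31, 49, 6]
  queue [22] -> pop 22, enqueue [none], visited so far: [23, 10, 37, 8, 21, 31, 49, 6, 22]
Result: [23, 10, 37, 8, 21, 31, 49, 6, 22]


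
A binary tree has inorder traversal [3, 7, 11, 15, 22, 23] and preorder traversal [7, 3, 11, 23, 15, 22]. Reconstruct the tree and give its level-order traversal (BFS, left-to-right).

Inorder:  [3, 7, 11, 15, 22, 23]
Preorder: [7, 3, 11, 23, 15, 22]
Algorithm: preorder visits root first, so consume preorder in order;
for each root, split the current inorder slice at that value into
left-subtree inorder and right-subtree inorder, then recurse.
Recursive splits:
  root=7; inorder splits into left=[3], right=[11, 15, 22, 23]
  root=3; inorder splits into left=[], right=[]
  root=11; inorder splits into left=[], right=[15, 22, 23]
  root=23; inorder splits into left=[15, 22], right=[]
  root=15; inorder splits into left=[], right=[22]
  root=22; inorder splits into left=[], right=[]
Reconstructed level-order: [7, 3, 11, 23, 15, 22]


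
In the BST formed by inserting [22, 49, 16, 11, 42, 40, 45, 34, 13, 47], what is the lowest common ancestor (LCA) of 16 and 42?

Tree insertion order: [22, 49, 16, 11, 42, 40, 45, 34, 13, 47]
Tree (level-order array): [22, 16, 49, 11, None, 42, None, None, 13, 40, 45, None, None, 34, None, None, 47]
In a BST, the LCA of p=16, q=42 is the first node v on the
root-to-leaf path with p <= v <= q (go left if both < v, right if both > v).
Walk from root:
  at 22: 16 <= 22 <= 42, this is the LCA
LCA = 22


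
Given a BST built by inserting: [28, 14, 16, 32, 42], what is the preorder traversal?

Tree insertion order: [28, 14, 16, 32, 42]
Tree (level-order array): [28, 14, 32, None, 16, None, 42]
Preorder traversal: [28, 14, 16, 32, 42]


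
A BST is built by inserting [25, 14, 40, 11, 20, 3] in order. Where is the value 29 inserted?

Starting tree (level order): [25, 14, 40, 11, 20, None, None, 3]
Insertion path: 25 -> 40
Result: insert 29 as left child of 40
Final tree (level order): [25, 14, 40, 11, 20, 29, None, 3]


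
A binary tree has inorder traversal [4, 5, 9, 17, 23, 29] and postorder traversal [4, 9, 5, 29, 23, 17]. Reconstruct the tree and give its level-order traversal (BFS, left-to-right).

Inorder:   [4, 5, 9, 17, 23, 29]
Postorder: [4, 9, 5, 29, 23, 17]
Algorithm: postorder visits root last, so walk postorder right-to-left;
each value is the root of the current inorder slice — split it at that
value, recurse on the right subtree first, then the left.
Recursive splits:
  root=17; inorder splits into left=[4, 5, 9], right=[23, 29]
  root=23; inorder splits into left=[], right=[29]
  root=29; inorder splits into left=[], right=[]
  root=5; inorder splits into left=[4], right=[9]
  root=9; inorder splits into left=[], right=[]
  root=4; inorder splits into left=[], right=[]
Reconstructed level-order: [17, 5, 23, 4, 9, 29]


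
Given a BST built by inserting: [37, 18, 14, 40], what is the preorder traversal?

Tree insertion order: [37, 18, 14, 40]
Tree (level-order array): [37, 18, 40, 14]
Preorder traversal: [37, 18, 14, 40]


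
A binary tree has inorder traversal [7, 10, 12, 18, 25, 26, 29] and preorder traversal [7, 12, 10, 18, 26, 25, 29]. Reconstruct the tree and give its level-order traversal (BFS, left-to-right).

Inorder:  [7, 10, 12, 18, 25, 26, 29]
Preorder: [7, 12, 10, 18, 26, 25, 29]
Algorithm: preorder visits root first, so consume preorder in order;
for each root, split the current inorder slice at that value into
left-subtree inorder and right-subtree inorder, then recurse.
Recursive splits:
  root=7; inorder splits into left=[], right=[10, 12, 18, 25, 26, 29]
  root=12; inorder splits into left=[10], right=[18, 25, 26, 29]
  root=10; inorder splits into left=[], right=[]
  root=18; inorder splits into left=[], right=[25, 26, 29]
  root=26; inorder splits into left=[25], right=[29]
  root=25; inorder splits into left=[], right=[]
  root=29; inorder splits into left=[], right=[]
Reconstructed level-order: [7, 12, 10, 18, 26, 25, 29]


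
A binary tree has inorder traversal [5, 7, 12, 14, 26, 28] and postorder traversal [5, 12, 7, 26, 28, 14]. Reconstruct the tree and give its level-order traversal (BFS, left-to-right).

Inorder:   [5, 7, 12, 14, 26, 28]
Postorder: [5, 12, 7, 26, 28, 14]
Algorithm: postorder visits root last, so walk postorder right-to-left;
each value is the root of the current inorder slice — split it at that
value, recurse on the right subtree first, then the left.
Recursive splits:
  root=14; inorder splits into left=[5, 7, 12], right=[26, 28]
  root=28; inorder splits into left=[26], right=[]
  root=26; inorder splits into left=[], right=[]
  root=7; inorder splits into left=[5], right=[12]
  root=12; inorder splits into left=[], right=[]
  root=5; inorder splits into left=[], right=[]
Reconstructed level-order: [14, 7, 28, 5, 12, 26]


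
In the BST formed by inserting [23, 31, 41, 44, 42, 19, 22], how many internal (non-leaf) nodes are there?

Tree built from: [23, 31, 41, 44, 42, 19, 22]
Tree (level-order array): [23, 19, 31, None, 22, None, 41, None, None, None, 44, 42]
Rule: An internal node has at least one child.
Per-node child counts:
  node 23: 2 child(ren)
  node 19: 1 child(ren)
  node 22: 0 child(ren)
  node 31: 1 child(ren)
  node 41: 1 child(ren)
  node 44: 1 child(ren)
  node 42: 0 child(ren)
Matching nodes: [23, 19, 31, 41, 44]
Count of internal (non-leaf) nodes: 5


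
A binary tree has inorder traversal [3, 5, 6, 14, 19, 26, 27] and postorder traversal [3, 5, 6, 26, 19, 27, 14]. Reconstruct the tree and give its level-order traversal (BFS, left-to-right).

Inorder:   [3, 5, 6, 14, 19, 26, 27]
Postorder: [3, 5, 6, 26, 19, 27, 14]
Algorithm: postorder visits root last, so walk postorder right-to-left;
each value is the root of the current inorder slice — split it at that
value, recurse on the right subtree first, then the left.
Recursive splits:
  root=14; inorder splits into left=[3, 5, 6], right=[19, 26, 27]
  root=27; inorder splits into left=[19, 26], right=[]
  root=19; inorder splits into left=[], right=[26]
  root=26; inorder splits into left=[], right=[]
  root=6; inorder splits into left=[3, 5], right=[]
  root=5; inorder splits into left=[3], right=[]
  root=3; inorder splits into left=[], right=[]
Reconstructed level-order: [14, 6, 27, 5, 19, 3, 26]


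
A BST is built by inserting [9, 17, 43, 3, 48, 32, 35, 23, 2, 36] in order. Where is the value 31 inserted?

Starting tree (level order): [9, 3, 17, 2, None, None, 43, None, None, 32, 48, 23, 35, None, None, None, None, None, 36]
Insertion path: 9 -> 17 -> 43 -> 32 -> 23
Result: insert 31 as right child of 23
Final tree (level order): [9, 3, 17, 2, None, None, 43, None, None, 32, 48, 23, 35, None, None, None, 31, None, 36]


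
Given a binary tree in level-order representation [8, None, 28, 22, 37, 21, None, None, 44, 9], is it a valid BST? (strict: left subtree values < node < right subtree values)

Level-order array: [8, None, 28, 22, 37, 21, None, None, 44, 9]
Validate using subtree bounds (lo, hi): at each node, require lo < value < hi,
then recurse left with hi=value and right with lo=value.
Preorder trace (stopping at first violation):
  at node 8 with bounds (-inf, +inf): OK
  at node 28 with bounds (8, +inf): OK
  at node 22 with bounds (8, 28): OK
  at node 21 with bounds (8, 22): OK
  at node 9 with bounds (8, 21): OK
  at node 37 with bounds (28, +inf): OK
  at node 44 with bounds (37, +inf): OK
No violation found at any node.
Result: Valid BST


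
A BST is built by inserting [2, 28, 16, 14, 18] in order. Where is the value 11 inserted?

Starting tree (level order): [2, None, 28, 16, None, 14, 18]
Insertion path: 2 -> 28 -> 16 -> 14
Result: insert 11 as left child of 14
Final tree (level order): [2, None, 28, 16, None, 14, 18, 11]


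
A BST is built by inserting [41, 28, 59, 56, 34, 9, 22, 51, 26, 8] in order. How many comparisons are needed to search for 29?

Search path for 29: 41 -> 28 -> 34
Found: False
Comparisons: 3


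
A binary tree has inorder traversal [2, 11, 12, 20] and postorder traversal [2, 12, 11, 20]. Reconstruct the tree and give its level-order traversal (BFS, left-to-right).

Inorder:   [2, 11, 12, 20]
Postorder: [2, 12, 11, 20]
Algorithm: postorder visits root last, so walk postorder right-to-left;
each value is the root of the current inorder slice — split it at that
value, recurse on the right subtree first, then the left.
Recursive splits:
  root=20; inorder splits into left=[2, 11, 12], right=[]
  root=11; inorder splits into left=[2], right=[12]
  root=12; inorder splits into left=[], right=[]
  root=2; inorder splits into left=[], right=[]
Reconstructed level-order: [20, 11, 2, 12]


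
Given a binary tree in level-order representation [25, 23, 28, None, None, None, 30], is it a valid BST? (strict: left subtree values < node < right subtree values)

Level-order array: [25, 23, 28, None, None, None, 30]
Validate using subtree bounds (lo, hi): at each node, require lo < value < hi,
then recurse left with hi=value and right with lo=value.
Preorder trace (stopping at first violation):
  at node 25 with bounds (-inf, +inf): OK
  at node 23 with bounds (-inf, 25): OK
  at node 28 with bounds (25, +inf): OK
  at node 30 with bounds (28, +inf): OK
No violation found at any node.
Result: Valid BST


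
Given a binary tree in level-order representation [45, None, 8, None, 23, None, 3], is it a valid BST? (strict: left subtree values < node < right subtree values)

Level-order array: [45, None, 8, None, 23, None, 3]
Validate using subtree bounds (lo, hi): at each node, require lo < value < hi,
then recurse left with hi=value and right with lo=value.
Preorder trace (stopping at first violation):
  at node 45 with bounds (-inf, +inf): OK
  at node 8 with bounds (45, +inf): VIOLATION
Node 8 violates its bound: not (45 < 8 < +inf).
Result: Not a valid BST


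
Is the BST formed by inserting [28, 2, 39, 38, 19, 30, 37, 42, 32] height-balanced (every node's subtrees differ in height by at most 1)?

Tree (level-order array): [28, 2, 39, None, 19, 38, 42, None, None, 30, None, None, None, None, 37, 32]
Definition: a tree is height-balanced if, at every node, |h(left) - h(right)| <= 1 (empty subtree has height -1).
Bottom-up per-node check:
  node 19: h_left=-1, h_right=-1, diff=0 [OK], height=0
  node 2: h_left=-1, h_right=0, diff=1 [OK], height=1
  node 32: h_left=-1, h_right=-1, diff=0 [OK], height=0
  node 37: h_left=0, h_right=-1, diff=1 [OK], height=1
  node 30: h_left=-1, h_right=1, diff=2 [FAIL (|-1-1|=2 > 1)], height=2
  node 38: h_left=2, h_right=-1, diff=3 [FAIL (|2--1|=3 > 1)], height=3
  node 42: h_left=-1, h_right=-1, diff=0 [OK], height=0
  node 39: h_left=3, h_right=0, diff=3 [FAIL (|3-0|=3 > 1)], height=4
  node 28: h_left=1, h_right=4, diff=3 [FAIL (|1-4|=3 > 1)], height=5
Node 30 violates the condition: |-1 - 1| = 2 > 1.
Result: Not balanced


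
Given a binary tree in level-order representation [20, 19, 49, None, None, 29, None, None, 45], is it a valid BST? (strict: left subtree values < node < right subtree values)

Level-order array: [20, 19, 49, None, None, 29, None, None, 45]
Validate using subtree bounds (lo, hi): at each node, require lo < value < hi,
then recurse left with hi=value and right with lo=value.
Preorder trace (stopping at first violation):
  at node 20 with bounds (-inf, +inf): OK
  at node 19 with bounds (-inf, 20): OK
  at node 49 with bounds (20, +inf): OK
  at node 29 with bounds (20, 49): OK
  at node 45 with bounds (29, 49): OK
No violation found at any node.
Result: Valid BST


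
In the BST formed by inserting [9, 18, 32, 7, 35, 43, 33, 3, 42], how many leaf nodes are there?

Tree built from: [9, 18, 32, 7, 35, 43, 33, 3, 42]
Tree (level-order array): [9, 7, 18, 3, None, None, 32, None, None, None, 35, 33, 43, None, None, 42]
Rule: A leaf has 0 children.
Per-node child counts:
  node 9: 2 child(ren)
  node 7: 1 child(ren)
  node 3: 0 child(ren)
  node 18: 1 child(ren)
  node 32: 1 child(ren)
  node 35: 2 child(ren)
  node 33: 0 child(ren)
  node 43: 1 child(ren)
  node 42: 0 child(ren)
Matching nodes: [3, 33, 42]
Count of leaf nodes: 3


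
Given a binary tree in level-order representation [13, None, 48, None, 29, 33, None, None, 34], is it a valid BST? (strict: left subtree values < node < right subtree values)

Level-order array: [13, None, 48, None, 29, 33, None, None, 34]
Validate using subtree bounds (lo, hi): at each node, require lo < value < hi,
then recurse left with hi=value and right with lo=value.
Preorder trace (stopping at first violation):
  at node 13 with bounds (-inf, +inf): OK
  at node 48 with bounds (13, +inf): OK
  at node 29 with bounds (48, +inf): VIOLATION
Node 29 violates its bound: not (48 < 29 < +inf).
Result: Not a valid BST


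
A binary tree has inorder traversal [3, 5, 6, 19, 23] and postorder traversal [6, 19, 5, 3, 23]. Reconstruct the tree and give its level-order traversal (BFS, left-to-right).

Inorder:   [3, 5, 6, 19, 23]
Postorder: [6, 19, 5, 3, 23]
Algorithm: postorder visits root last, so walk postorder right-to-left;
each value is the root of the current inorder slice — split it at that
value, recurse on the right subtree first, then the left.
Recursive splits:
  root=23; inorder splits into left=[3, 5, 6, 19], right=[]
  root=3; inorder splits into left=[], right=[5, 6, 19]
  root=5; inorder splits into left=[], right=[6, 19]
  root=19; inorder splits into left=[6], right=[]
  root=6; inorder splits into left=[], right=[]
Reconstructed level-order: [23, 3, 5, 19, 6]


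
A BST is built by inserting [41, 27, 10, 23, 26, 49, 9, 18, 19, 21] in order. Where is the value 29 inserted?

Starting tree (level order): [41, 27, 49, 10, None, None, None, 9, 23, None, None, 18, 26, None, 19, None, None, None, 21]
Insertion path: 41 -> 27
Result: insert 29 as right child of 27
Final tree (level order): [41, 27, 49, 10, 29, None, None, 9, 23, None, None, None, None, 18, 26, None, 19, None, None, None, 21]


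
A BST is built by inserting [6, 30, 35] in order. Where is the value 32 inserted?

Starting tree (level order): [6, None, 30, None, 35]
Insertion path: 6 -> 30 -> 35
Result: insert 32 as left child of 35
Final tree (level order): [6, None, 30, None, 35, 32]


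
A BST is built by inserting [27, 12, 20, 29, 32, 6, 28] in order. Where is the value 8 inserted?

Starting tree (level order): [27, 12, 29, 6, 20, 28, 32]
Insertion path: 27 -> 12 -> 6
Result: insert 8 as right child of 6
Final tree (level order): [27, 12, 29, 6, 20, 28, 32, None, 8]


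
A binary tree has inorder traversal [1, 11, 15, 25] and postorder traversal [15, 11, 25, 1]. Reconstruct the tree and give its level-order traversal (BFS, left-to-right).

Inorder:   [1, 11, 15, 25]
Postorder: [15, 11, 25, 1]
Algorithm: postorder visits root last, so walk postorder right-to-left;
each value is the root of the current inorder slice — split it at that
value, recurse on the right subtree first, then the left.
Recursive splits:
  root=1; inorder splits into left=[], right=[11, 15, 25]
  root=25; inorder splits into left=[11, 15], right=[]
  root=11; inorder splits into left=[], right=[15]
  root=15; inorder splits into left=[], right=[]
Reconstructed level-order: [1, 25, 11, 15]


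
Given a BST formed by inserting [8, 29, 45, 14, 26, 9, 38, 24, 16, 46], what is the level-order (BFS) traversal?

Tree insertion order: [8, 29, 45, 14, 26, 9, 38, 24, 16, 46]
Tree (level-order array): [8, None, 29, 14, 45, 9, 26, 38, 46, None, None, 24, None, None, None, None, None, 16]
BFS from the root, enqueuing left then right child of each popped node:
  queue [8] -> pop 8, enqueue [29], visited so far: [8]
  queue [29] -> pop 29, enqueue [14, 45], visited so far: [8, 29]
  queue [14, 45] -> pop 14, enqueue [9, 26], visited so far: [8, 29, 14]
  queue [45, 9, 26] -> pop 45, enqueue [38, 46], visited so far: [8, 29, 14, 45]
  queue [9, 26, 38, 46] -> pop 9, enqueue [none], visited so far: [8, 29, 14, 45, 9]
  queue [26, 38, 46] -> pop 26, enqueue [24], visited so far: [8, 29, 14, 45, 9, 26]
  queue [38, 46, 24] -> pop 38, enqueue [none], visited so far: [8, 29, 14, 45, 9, 26, 38]
  queue [46, 24] -> pop 46, enqueue [none], visited so far: [8, 29, 14, 45, 9, 26, 38, 46]
  queue [24] -> pop 24, enqueue [16], visited so far: [8, 29, 14, 45, 9, 26, 38, 46, 24]
  queue [16] -> pop 16, enqueue [none], visited so far: [8, 29, 14, 45, 9, 26, 38, 46, 24, 16]
Result: [8, 29, 14, 45, 9, 26, 38, 46, 24, 16]


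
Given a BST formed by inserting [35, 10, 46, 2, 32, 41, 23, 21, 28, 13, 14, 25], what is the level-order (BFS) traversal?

Tree insertion order: [35, 10, 46, 2, 32, 41, 23, 21, 28, 13, 14, 25]
Tree (level-order array): [35, 10, 46, 2, 32, 41, None, None, None, 23, None, None, None, 21, 28, 13, None, 25, None, None, 14]
BFS from the root, enqueuing left then right child of each popped node:
  queue [35] -> pop 35, enqueue [10, 46], visited so far: [35]
  queue [10, 46] -> pop 10, enqueue [2, 32], visited so far: [35, 10]
  queue [46, 2, 32] -> pop 46, enqueue [41], visited so far: [35, 10, 46]
  queue [2, 32, 41] -> pop 2, enqueue [none], visited so far: [35, 10, 46, 2]
  queue [32, 41] -> pop 32, enqueue [23], visited so far: [35, 10, 46, 2, 32]
  queue [41, 23] -> pop 41, enqueue [none], visited so far: [35, 10, 46, 2, 32, 41]
  queue [23] -> pop 23, enqueue [21, 28], visited so far: [35, 10, 46, 2, 32, 41, 23]
  queue [21, 28] -> pop 21, enqueue [13], visited so far: [35, 10, 46, 2, 32, 41, 23, 21]
  queue [28, 13] -> pop 28, enqueue [25], visited so far: [35, 10, 46, 2, 32, 41, 23, 21, 28]
  queue [13, 25] -> pop 13, enqueue [14], visited so far: [35, 10, 46, 2, 32, 41, 23, 21, 28, 13]
  queue [25, 14] -> pop 25, enqueue [none], visited so far: [35, 10, 46, 2, 32, 41, 23, 21, 28, 13, 25]
  queue [14] -> pop 14, enqueue [none], visited so far: [35, 10, 46, 2, 32, 41, 23, 21, 28, 13, 25, 14]
Result: [35, 10, 46, 2, 32, 41, 23, 21, 28, 13, 25, 14]


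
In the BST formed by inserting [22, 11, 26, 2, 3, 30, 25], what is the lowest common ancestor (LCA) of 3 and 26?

Tree insertion order: [22, 11, 26, 2, 3, 30, 25]
Tree (level-order array): [22, 11, 26, 2, None, 25, 30, None, 3]
In a BST, the LCA of p=3, q=26 is the first node v on the
root-to-leaf path with p <= v <= q (go left if both < v, right if both > v).
Walk from root:
  at 22: 3 <= 22 <= 26, this is the LCA
LCA = 22


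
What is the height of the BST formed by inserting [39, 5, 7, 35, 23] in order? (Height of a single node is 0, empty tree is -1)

Insertion order: [39, 5, 7, 35, 23]
Tree (level-order array): [39, 5, None, None, 7, None, 35, 23]
Compute height bottom-up (empty subtree = -1):
  height(23) = 1 + max(-1, -1) = 0
  height(35) = 1 + max(0, -1) = 1
  height(7) = 1 + max(-1, 1) = 2
  height(5) = 1 + max(-1, 2) = 3
  height(39) = 1 + max(3, -1) = 4
Height = 4


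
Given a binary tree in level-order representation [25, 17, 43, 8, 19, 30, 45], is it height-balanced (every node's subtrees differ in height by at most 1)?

Tree (level-order array): [25, 17, 43, 8, 19, 30, 45]
Definition: a tree is height-balanced if, at every node, |h(left) - h(right)| <= 1 (empty subtree has height -1).
Bottom-up per-node check:
  node 8: h_left=-1, h_right=-1, diff=0 [OK], height=0
  node 19: h_left=-1, h_right=-1, diff=0 [OK], height=0
  node 17: h_left=0, h_right=0, diff=0 [OK], height=1
  node 30: h_left=-1, h_right=-1, diff=0 [OK], height=0
  node 45: h_left=-1, h_right=-1, diff=0 [OK], height=0
  node 43: h_left=0, h_right=0, diff=0 [OK], height=1
  node 25: h_left=1, h_right=1, diff=0 [OK], height=2
All nodes satisfy the balance condition.
Result: Balanced


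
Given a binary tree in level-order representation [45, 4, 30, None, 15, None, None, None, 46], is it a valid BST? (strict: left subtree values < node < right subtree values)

Level-order array: [45, 4, 30, None, 15, None, None, None, 46]
Validate using subtree bounds (lo, hi): at each node, require lo < value < hi,
then recurse left with hi=value and right with lo=value.
Preorder trace (stopping at first violation):
  at node 45 with bounds (-inf, +inf): OK
  at node 4 with bounds (-inf, 45): OK
  at node 15 with bounds (4, 45): OK
  at node 46 with bounds (15, 45): VIOLATION
Node 46 violates its bound: not (15 < 46 < 45).
Result: Not a valid BST


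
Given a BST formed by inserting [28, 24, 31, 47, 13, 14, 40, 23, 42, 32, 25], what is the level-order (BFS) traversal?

Tree insertion order: [28, 24, 31, 47, 13, 14, 40, 23, 42, 32, 25]
Tree (level-order array): [28, 24, 31, 13, 25, None, 47, None, 14, None, None, 40, None, None, 23, 32, 42]
BFS from the root, enqueuing left then right child of each popped node:
  queue [28] -> pop 28, enqueue [24, 31], visited so far: [28]
  queue [24, 31] -> pop 24, enqueue [13, 25], visited so far: [28, 24]
  queue [31, 13, 25] -> pop 31, enqueue [47], visited so far: [28, 24, 31]
  queue [13, 25, 47] -> pop 13, enqueue [14], visited so far: [28, 24, 31, 13]
  queue [25, 47, 14] -> pop 25, enqueue [none], visited so far: [28, 24, 31, 13, 25]
  queue [47, 14] -> pop 47, enqueue [40], visited so far: [28, 24, 31, 13, 25, 47]
  queue [14, 40] -> pop 14, enqueue [23], visited so far: [28, 24, 31, 13, 25, 47, 14]
  queue [40, 23] -> pop 40, enqueue [32, 42], visited so far: [28, 24, 31, 13, 25, 47, 14, 40]
  queue [23, 32, 42] -> pop 23, enqueue [none], visited so far: [28, 24, 31, 13, 25, 47, 14, 40, 23]
  queue [32, 42] -> pop 32, enqueue [none], visited so far: [28, 24, 31, 13, 25, 47, 14, 40, 23, 32]
  queue [42] -> pop 42, enqueue [none], visited so far: [28, 24, 31, 13, 25, 47, 14, 40, 23, 32, 42]
Result: [28, 24, 31, 13, 25, 47, 14, 40, 23, 32, 42]


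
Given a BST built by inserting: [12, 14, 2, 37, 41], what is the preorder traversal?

Tree insertion order: [12, 14, 2, 37, 41]
Tree (level-order array): [12, 2, 14, None, None, None, 37, None, 41]
Preorder traversal: [12, 2, 14, 37, 41]


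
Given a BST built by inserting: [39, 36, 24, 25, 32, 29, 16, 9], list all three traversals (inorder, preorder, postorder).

Tree insertion order: [39, 36, 24, 25, 32, 29, 16, 9]
Tree (level-order array): [39, 36, None, 24, None, 16, 25, 9, None, None, 32, None, None, 29]
Inorder (L, root, R): [9, 16, 24, 25, 29, 32, 36, 39]
Preorder (root, L, R): [39, 36, 24, 16, 9, 25, 32, 29]
Postorder (L, R, root): [9, 16, 29, 32, 25, 24, 36, 39]


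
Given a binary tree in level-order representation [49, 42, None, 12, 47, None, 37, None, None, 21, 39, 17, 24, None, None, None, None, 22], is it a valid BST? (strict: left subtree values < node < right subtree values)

Level-order array: [49, 42, None, 12, 47, None, 37, None, None, 21, 39, 17, 24, None, None, None, None, 22]
Validate using subtree bounds (lo, hi): at each node, require lo < value < hi,
then recurse left with hi=value and right with lo=value.
Preorder trace (stopping at first violation):
  at node 49 with bounds (-inf, +inf): OK
  at node 42 with bounds (-inf, 49): OK
  at node 12 with bounds (-inf, 42): OK
  at node 37 with bounds (12, 42): OK
  at node 21 with bounds (12, 37): OK
  at node 17 with bounds (12, 21): OK
  at node 24 with bounds (21, 37): OK
  at node 22 with bounds (21, 24): OK
  at node 39 with bounds (37, 42): OK
  at node 47 with bounds (42, 49): OK
No violation found at any node.
Result: Valid BST


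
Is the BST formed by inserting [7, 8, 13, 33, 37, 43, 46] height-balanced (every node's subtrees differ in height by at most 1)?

Tree (level-order array): [7, None, 8, None, 13, None, 33, None, 37, None, 43, None, 46]
Definition: a tree is height-balanced if, at every node, |h(left) - h(right)| <= 1 (empty subtree has height -1).
Bottom-up per-node check:
  node 46: h_left=-1, h_right=-1, diff=0 [OK], height=0
  node 43: h_left=-1, h_right=0, diff=1 [OK], height=1
  node 37: h_left=-1, h_right=1, diff=2 [FAIL (|-1-1|=2 > 1)], height=2
  node 33: h_left=-1, h_right=2, diff=3 [FAIL (|-1-2|=3 > 1)], height=3
  node 13: h_left=-1, h_right=3, diff=4 [FAIL (|-1-3|=4 > 1)], height=4
  node 8: h_left=-1, h_right=4, diff=5 [FAIL (|-1-4|=5 > 1)], height=5
  node 7: h_left=-1, h_right=5, diff=6 [FAIL (|-1-5|=6 > 1)], height=6
Node 37 violates the condition: |-1 - 1| = 2 > 1.
Result: Not balanced


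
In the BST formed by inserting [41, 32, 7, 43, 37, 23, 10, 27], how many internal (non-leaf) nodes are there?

Tree built from: [41, 32, 7, 43, 37, 23, 10, 27]
Tree (level-order array): [41, 32, 43, 7, 37, None, None, None, 23, None, None, 10, 27]
Rule: An internal node has at least one child.
Per-node child counts:
  node 41: 2 child(ren)
  node 32: 2 child(ren)
  node 7: 1 child(ren)
  node 23: 2 child(ren)
  node 10: 0 child(ren)
  node 27: 0 child(ren)
  node 37: 0 child(ren)
  node 43: 0 child(ren)
Matching nodes: [41, 32, 7, 23]
Count of internal (non-leaf) nodes: 4


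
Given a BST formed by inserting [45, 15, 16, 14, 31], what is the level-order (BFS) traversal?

Tree insertion order: [45, 15, 16, 14, 31]
Tree (level-order array): [45, 15, None, 14, 16, None, None, None, 31]
BFS from the root, enqueuing left then right child of each popped node:
  queue [45] -> pop 45, enqueue [15], visited so far: [45]
  queue [15] -> pop 15, enqueue [14, 16], visited so far: [45, 15]
  queue [14, 16] -> pop 14, enqueue [none], visited so far: [45, 15, 14]
  queue [16] -> pop 16, enqueue [31], visited so far: [45, 15, 14, 16]
  queue [31] -> pop 31, enqueue [none], visited so far: [45, 15, 14, 16, 31]
Result: [45, 15, 14, 16, 31]


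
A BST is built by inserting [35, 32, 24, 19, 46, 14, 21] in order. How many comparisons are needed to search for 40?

Search path for 40: 35 -> 46
Found: False
Comparisons: 2


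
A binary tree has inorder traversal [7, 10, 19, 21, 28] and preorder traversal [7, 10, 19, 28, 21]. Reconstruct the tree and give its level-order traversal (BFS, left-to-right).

Inorder:  [7, 10, 19, 21, 28]
Preorder: [7, 10, 19, 28, 21]
Algorithm: preorder visits root first, so consume preorder in order;
for each root, split the current inorder slice at that value into
left-subtree inorder and right-subtree inorder, then recurse.
Recursive splits:
  root=7; inorder splits into left=[], right=[10, 19, 21, 28]
  root=10; inorder splits into left=[], right=[19, 21, 28]
  root=19; inorder splits into left=[], right=[21, 28]
  root=28; inorder splits into left=[21], right=[]
  root=21; inorder splits into left=[], right=[]
Reconstructed level-order: [7, 10, 19, 28, 21]
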